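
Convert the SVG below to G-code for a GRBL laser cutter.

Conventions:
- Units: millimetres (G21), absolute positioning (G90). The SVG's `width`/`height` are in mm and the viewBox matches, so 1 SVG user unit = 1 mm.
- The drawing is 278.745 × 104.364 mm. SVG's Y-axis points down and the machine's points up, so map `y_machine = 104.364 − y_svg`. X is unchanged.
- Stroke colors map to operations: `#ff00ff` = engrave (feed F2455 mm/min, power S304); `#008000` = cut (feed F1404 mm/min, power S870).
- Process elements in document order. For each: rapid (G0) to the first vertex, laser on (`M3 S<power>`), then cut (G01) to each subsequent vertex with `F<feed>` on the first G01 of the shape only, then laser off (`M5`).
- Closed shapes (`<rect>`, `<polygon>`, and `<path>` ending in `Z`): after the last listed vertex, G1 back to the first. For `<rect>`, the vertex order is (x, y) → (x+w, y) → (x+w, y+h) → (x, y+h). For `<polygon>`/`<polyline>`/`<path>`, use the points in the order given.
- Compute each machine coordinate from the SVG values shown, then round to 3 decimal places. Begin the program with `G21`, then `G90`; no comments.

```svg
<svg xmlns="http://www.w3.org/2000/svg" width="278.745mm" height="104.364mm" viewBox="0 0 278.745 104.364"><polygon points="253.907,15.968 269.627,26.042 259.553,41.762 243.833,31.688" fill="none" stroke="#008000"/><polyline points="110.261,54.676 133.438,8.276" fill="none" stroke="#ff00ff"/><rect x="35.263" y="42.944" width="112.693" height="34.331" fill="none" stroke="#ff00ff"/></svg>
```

G21
G90
G0 X253.907 Y88.396
M3 S870
G01 X269.627 Y78.322 F1404
G01 X259.553 Y62.602
G01 X243.833 Y72.676
G01 X253.907 Y88.396
M5
G0 X110.261 Y49.688
M3 S304
G01 X133.438 Y96.088 F2455
M5
G0 X35.263 Y61.420
M3 S304
G01 X147.956 Y61.420 F2455
G01 X147.956 Y27.089
G01 X35.263 Y27.089
G01 X35.263 Y61.420
M5

1 u = 1 mm; y_m = 104.364 − y.

[1] `<polygon>` regular polygon, #008000→cut S870 F1404: (253.907,88.396) → (269.627,78.322) → (259.553,62.602) → (243.833,72.676) → (253.907,88.396) (closed)

[2] `<polyline>` line segment, #ff00ff→engrave S304 F2455: (110.261,49.688) → (133.438,96.088)

[3] `<rect>` rectangle, #ff00ff→engrave S304 F2455: (35.263,61.420) → (147.956,61.420) → (147.956,27.089) → (35.263,27.089) → (35.263,61.420) (closed)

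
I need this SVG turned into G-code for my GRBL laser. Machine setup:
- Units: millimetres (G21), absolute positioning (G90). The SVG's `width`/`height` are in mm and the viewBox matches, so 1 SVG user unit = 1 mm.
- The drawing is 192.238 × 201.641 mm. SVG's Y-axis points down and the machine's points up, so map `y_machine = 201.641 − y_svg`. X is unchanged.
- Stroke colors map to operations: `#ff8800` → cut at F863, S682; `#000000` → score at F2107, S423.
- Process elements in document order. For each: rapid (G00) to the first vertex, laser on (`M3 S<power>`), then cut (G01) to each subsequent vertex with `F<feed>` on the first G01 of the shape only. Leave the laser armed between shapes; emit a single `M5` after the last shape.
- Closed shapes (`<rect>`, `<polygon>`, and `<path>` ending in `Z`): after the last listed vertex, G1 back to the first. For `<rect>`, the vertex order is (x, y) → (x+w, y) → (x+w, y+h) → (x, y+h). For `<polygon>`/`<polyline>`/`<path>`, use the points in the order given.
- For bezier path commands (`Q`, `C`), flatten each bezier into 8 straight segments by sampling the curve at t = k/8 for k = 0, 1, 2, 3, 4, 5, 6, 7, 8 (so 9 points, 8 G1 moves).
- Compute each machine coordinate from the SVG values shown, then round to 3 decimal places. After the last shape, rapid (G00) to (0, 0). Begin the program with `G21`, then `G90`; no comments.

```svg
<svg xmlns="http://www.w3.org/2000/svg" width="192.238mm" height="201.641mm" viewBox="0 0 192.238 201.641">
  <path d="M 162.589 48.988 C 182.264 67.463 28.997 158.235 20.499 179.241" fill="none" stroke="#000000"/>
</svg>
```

1 u = 1 mm; y_m = 201.641 − y.

[1] `<path>` cubic bezier, #000000→score S423 F2107: (162.589,152.653) → (162.481,142.613) → (149.883,127.461) → (128.518,108.860) → (102.109,88.476) → (74.379,67.973) → (49.052,49.016) → (29.851,33.270) → (20.499,22.400)

G21
G90
G00 X162.589 Y152.653
M3 S423
G01 X162.481 Y142.613 F2107
G01 X149.883 Y127.461
G01 X128.518 Y108.860
G01 X102.109 Y88.476
G01 X74.379 Y67.973
G01 X49.052 Y49.016
G01 X29.851 Y33.270
G01 X20.499 Y22.400
M5
G00 X0.000 Y0.000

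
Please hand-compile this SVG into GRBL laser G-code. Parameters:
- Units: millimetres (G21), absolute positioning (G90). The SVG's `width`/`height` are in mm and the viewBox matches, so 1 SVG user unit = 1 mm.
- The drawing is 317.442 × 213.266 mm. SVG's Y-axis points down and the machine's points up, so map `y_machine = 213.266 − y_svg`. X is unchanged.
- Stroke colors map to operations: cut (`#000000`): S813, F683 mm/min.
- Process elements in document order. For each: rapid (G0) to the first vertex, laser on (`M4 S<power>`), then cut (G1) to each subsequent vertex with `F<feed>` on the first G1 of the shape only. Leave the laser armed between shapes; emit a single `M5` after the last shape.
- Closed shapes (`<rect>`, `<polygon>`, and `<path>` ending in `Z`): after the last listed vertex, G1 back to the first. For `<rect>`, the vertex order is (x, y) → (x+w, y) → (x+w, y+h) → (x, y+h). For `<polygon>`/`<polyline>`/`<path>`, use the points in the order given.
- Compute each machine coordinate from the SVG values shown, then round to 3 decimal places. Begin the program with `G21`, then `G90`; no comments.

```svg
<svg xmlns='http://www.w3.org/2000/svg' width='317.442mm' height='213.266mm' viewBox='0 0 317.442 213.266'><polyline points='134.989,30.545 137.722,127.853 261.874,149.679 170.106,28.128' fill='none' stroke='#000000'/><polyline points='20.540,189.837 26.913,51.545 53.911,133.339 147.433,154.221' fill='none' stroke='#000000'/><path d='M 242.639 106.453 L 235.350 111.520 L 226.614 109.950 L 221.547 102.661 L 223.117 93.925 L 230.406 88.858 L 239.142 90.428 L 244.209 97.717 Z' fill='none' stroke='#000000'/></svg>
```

Since the viewBox matches the mm dimensions, user units are millimetres directly. The only transform is the Y-flip y_m = 213.266 − y_svg.

Shape 1 is a open polyline drawn with `<polyline>`. Its stroke #000000 means cut at S813, F683. After flipping Y the toolpath is (134.989,182.721) → (137.722,85.413) → (261.874,63.587) → (170.106,185.138).

Shape 2 is a open polyline drawn with `<polyline>`. Its stroke #000000 means cut at S813, F683. After flipping Y the toolpath is (20.540,23.429) → (26.913,161.721) → (53.911,79.927) → (147.433,59.045).

Shape 3 is a regular polygon drawn with `<path>`. Its stroke #000000 means cut at S813, F683. After flipping Y the toolpath is (242.639,106.813) → (235.350,101.746) → (226.614,103.316) → (221.547,110.605) → (223.117,119.341) → (230.406,124.408) → (239.142,122.838) → (244.209,115.549) → (242.639,106.813), returning to the start.

G21
G90
G0 X134.989 Y182.721
M4 S813
G1 X137.722 Y85.413 F683
G1 X261.874 Y63.587
G1 X170.106 Y185.138
G0 X20.540 Y23.429
M4 S813
G1 X26.913 Y161.721 F683
G1 X53.911 Y79.927
G1 X147.433 Y59.045
G0 X242.639 Y106.813
M4 S813
G1 X235.350 Y101.746 F683
G1 X226.614 Y103.316
G1 X221.547 Y110.605
G1 X223.117 Y119.341
G1 X230.406 Y124.408
G1 X239.142 Y122.838
G1 X244.209 Y115.549
G1 X242.639 Y106.813
M5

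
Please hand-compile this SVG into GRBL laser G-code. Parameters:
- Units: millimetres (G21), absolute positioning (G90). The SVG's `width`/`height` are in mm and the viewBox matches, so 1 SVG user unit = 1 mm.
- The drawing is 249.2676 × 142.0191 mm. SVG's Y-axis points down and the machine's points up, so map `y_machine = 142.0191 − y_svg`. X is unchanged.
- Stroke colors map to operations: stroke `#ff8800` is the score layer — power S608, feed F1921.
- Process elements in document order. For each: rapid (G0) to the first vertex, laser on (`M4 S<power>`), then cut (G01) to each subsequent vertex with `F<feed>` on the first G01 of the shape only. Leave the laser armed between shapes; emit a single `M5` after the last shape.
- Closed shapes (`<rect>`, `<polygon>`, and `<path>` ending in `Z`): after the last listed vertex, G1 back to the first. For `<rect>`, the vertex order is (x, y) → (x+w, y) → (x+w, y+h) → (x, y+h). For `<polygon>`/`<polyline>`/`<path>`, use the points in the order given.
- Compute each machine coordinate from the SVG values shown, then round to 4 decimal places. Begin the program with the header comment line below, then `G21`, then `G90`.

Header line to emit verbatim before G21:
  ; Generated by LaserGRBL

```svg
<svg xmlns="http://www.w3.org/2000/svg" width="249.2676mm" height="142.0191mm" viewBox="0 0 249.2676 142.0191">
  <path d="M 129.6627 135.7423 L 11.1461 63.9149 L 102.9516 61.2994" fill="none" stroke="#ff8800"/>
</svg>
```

; Generated by LaserGRBL
G21
G90
G0 X129.6627 Y6.2768
M4 S608
G01 X11.1461 Y78.1042 F1921
G01 X102.9516 Y80.7197
M5

Since the viewBox matches the mm dimensions, user units are millimetres directly. The only transform is the Y-flip y_m = 142.0191 − y_svg.

Shape 1 is a open polyline drawn with `<path>`. Its stroke #ff8800 means score at S608, F1921. After flipping Y the toolpath is (129.6627,6.2768) → (11.1461,78.1042) → (102.9516,80.7197).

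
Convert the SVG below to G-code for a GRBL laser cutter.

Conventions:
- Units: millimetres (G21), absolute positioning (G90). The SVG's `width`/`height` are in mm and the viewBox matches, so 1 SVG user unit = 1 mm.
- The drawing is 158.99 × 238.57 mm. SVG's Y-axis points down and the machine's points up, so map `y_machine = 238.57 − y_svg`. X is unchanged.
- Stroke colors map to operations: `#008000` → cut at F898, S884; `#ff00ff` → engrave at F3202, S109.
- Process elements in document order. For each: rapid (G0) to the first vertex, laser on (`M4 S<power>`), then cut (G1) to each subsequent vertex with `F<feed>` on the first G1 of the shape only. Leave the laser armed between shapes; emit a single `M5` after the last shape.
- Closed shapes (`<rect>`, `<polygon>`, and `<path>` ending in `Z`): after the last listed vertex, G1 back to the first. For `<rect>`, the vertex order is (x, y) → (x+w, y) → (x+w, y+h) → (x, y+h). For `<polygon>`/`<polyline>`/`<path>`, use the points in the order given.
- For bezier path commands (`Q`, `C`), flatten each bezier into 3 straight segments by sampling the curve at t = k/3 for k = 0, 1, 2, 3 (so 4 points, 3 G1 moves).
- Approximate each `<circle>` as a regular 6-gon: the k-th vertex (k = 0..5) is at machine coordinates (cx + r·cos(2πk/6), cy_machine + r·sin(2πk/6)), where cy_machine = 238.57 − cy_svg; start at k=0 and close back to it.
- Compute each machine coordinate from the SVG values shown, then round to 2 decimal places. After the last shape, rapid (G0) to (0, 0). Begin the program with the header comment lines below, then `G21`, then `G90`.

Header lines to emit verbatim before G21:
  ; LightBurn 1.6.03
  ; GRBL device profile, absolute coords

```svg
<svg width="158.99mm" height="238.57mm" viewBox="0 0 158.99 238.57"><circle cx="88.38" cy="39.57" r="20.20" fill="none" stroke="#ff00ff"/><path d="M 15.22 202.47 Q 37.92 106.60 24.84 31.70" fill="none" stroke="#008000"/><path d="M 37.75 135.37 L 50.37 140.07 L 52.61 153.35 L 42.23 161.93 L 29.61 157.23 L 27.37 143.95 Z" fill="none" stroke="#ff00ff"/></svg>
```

; LightBurn 1.6.03
; GRBL device profile, absolute coords
G21
G90
G0 X108.58 Y199.00
M4 S109
G1 X98.48 Y216.49 F3202
G1 X78.28 Y216.49
G1 X68.18 Y199.00
G1 X78.28 Y181.51
G1 X98.48 Y181.51
G1 X108.58 Y199.00
G0 X15.22 Y36.10
M4 S884
G1 X26.38 Y97.68 F898
G1 X29.58 Y154.61
G1 X24.84 Y206.87
G0 X37.75 Y103.20
M4 S109
G1 X50.37 Y98.50 F3202
G1 X52.61 Y85.22
G1 X42.23 Y76.64
G1 X29.61 Y81.34
G1 X27.37 Y94.62
G1 X37.75 Y103.20
M5
G0 X0.00 Y0.00

viewBox `0 0 158.99 238.57` with mm width/height → 1 unit = 1 mm. Flip: y_m = 238.57 − y_svg.

**Shape 1** — `<circle>` circle, stroke `#ff00ff` → engrave (S109, F3202). Machine vertices: (108.58,199.00) → (98.48,216.49) → (78.28,216.49) → (68.18,199.00) → (78.28,181.51) → (98.48,181.51) → (108.58,199.00). Closed: final G1 returns to the first vertex.

**Shape 2** — `<path>` quadratic bezier, stroke `#008000` → cut (S884, F898). Control points (SVG): P0=(15.22,202.47), P1=(37.92,106.60), P2=(24.84,31.70); sampled at t=k/3. Machine vertices: (15.22,36.10) → (26.38,97.68) → (29.58,154.61) → (24.84,206.87). Open path.

**Shape 3** — `<path>` regular polygon, stroke `#ff00ff` → engrave (S109, F3202). Machine vertices: (37.75,103.20) → (50.37,98.50) → (52.61,85.22) → (42.23,76.64) → (29.61,81.34) → (27.37,94.62) → (37.75,103.20). Closed: final G1 returns to the first vertex.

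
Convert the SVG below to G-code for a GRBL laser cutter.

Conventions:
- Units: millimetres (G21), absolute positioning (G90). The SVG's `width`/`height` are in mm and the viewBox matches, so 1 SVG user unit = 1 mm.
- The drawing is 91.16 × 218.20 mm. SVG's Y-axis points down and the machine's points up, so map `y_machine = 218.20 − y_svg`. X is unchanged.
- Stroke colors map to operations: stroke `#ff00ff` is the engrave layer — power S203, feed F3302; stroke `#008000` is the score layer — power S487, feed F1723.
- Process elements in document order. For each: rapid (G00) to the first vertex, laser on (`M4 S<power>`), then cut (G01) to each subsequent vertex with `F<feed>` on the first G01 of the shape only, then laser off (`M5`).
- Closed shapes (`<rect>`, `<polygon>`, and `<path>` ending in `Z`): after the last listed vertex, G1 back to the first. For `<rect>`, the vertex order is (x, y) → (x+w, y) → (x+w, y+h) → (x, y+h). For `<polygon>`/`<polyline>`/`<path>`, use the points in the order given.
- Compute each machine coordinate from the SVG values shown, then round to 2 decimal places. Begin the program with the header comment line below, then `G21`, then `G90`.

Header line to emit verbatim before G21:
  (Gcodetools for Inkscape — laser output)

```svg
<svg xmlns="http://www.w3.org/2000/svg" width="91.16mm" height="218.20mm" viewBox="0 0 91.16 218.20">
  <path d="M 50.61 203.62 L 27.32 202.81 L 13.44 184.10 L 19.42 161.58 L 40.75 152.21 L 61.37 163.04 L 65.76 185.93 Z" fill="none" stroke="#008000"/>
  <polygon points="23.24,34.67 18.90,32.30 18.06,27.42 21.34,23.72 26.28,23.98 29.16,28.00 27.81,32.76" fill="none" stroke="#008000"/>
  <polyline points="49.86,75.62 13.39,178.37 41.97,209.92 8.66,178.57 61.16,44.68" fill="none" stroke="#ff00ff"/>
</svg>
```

Since the viewBox matches the mm dimensions, user units are millimetres directly. The only transform is the Y-flip y_m = 218.20 − y_svg.

Shape 1 is a regular polygon drawn with `<path>`. Its stroke #008000 means score at S487, F1723. After flipping Y the toolpath is (50.61,14.58) → (27.32,15.39) → (13.44,34.10) → (19.42,56.62) → (40.75,65.99) → (61.37,55.16) → (65.76,32.27) → (50.61,14.58), returning to the start.

Shape 2 is a regular polygon drawn with `<polygon>`. Its stroke #008000 means score at S487, F1723. After flipping Y the toolpath is (23.24,183.53) → (18.90,185.90) → (18.06,190.78) → (21.34,194.48) → (26.28,194.22) → (29.16,190.20) → (27.81,185.44) → (23.24,183.53), returning to the start.

Shape 3 is a open polyline drawn with `<polyline>`. Its stroke #ff00ff means engrave at S203, F3302. After flipping Y the toolpath is (49.86,142.58) → (13.39,39.83) → (41.97,8.28) → (8.66,39.63) → (61.16,173.52).

(Gcodetools for Inkscape — laser output)
G21
G90
G00 X50.61 Y14.58
M4 S487
G01 X27.32 Y15.39 F1723
G01 X13.44 Y34.10
G01 X19.42 Y56.62
G01 X40.75 Y65.99
G01 X61.37 Y55.16
G01 X65.76 Y32.27
G01 X50.61 Y14.58
M5
G00 X23.24 Y183.53
M4 S487
G01 X18.90 Y185.90 F1723
G01 X18.06 Y190.78
G01 X21.34 Y194.48
G01 X26.28 Y194.22
G01 X29.16 Y190.20
G01 X27.81 Y185.44
G01 X23.24 Y183.53
M5
G00 X49.86 Y142.58
M4 S203
G01 X13.39 Y39.83 F3302
G01 X41.97 Y8.28
G01 X8.66 Y39.63
G01 X61.16 Y173.52
M5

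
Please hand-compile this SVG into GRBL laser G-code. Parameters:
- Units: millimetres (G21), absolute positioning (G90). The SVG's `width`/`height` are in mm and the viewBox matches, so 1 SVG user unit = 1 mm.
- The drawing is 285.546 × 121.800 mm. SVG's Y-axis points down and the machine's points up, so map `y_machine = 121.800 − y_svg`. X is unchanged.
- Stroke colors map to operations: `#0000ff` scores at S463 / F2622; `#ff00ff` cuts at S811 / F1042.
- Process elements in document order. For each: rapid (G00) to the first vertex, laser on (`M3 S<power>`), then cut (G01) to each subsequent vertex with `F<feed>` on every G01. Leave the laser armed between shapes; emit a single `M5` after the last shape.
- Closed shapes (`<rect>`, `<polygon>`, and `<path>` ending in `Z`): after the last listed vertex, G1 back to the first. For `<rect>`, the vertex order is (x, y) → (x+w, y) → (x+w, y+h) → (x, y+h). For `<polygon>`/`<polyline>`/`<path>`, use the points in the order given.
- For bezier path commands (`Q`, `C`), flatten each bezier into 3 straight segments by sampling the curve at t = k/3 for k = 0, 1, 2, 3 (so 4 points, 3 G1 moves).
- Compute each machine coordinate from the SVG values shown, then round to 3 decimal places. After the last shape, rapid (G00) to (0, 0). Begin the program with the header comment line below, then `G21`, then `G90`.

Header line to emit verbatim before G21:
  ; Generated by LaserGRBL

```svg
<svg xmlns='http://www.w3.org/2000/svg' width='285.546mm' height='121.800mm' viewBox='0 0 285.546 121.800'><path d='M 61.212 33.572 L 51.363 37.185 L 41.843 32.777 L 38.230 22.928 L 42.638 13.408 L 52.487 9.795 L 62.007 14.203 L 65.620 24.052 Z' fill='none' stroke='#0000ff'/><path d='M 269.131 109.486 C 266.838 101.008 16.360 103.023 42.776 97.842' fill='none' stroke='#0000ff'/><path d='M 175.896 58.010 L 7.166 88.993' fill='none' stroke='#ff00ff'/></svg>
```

; Generated by LaserGRBL
G21
G90
G00 X61.212 Y88.228
M3 S463
G01 X51.363 Y84.615 F2622
G01 X41.843 Y89.023 F2622
G01 X38.230 Y98.872 F2622
G01 X42.638 Y108.392 F2622
G01 X52.487 Y112.005 F2622
G01 X62.007 Y107.597 F2622
G01 X65.620 Y97.748 F2622
G01 X61.212 Y88.228 F2622
G00 X269.131 Y12.314
M3 S463
G01 X203.557 Y17.949 F2622
G01 X89.211 Y20.521 F2622
G01 X42.776 Y23.958 F2622
G00 X175.896 Y63.790
M3 S811
G01 X7.166 Y32.807 F1042
M5
G00 X0.000 Y0.000

Since the viewBox matches the mm dimensions, user units are millimetres directly. The only transform is the Y-flip y_m = 121.800 − y_svg.

Shape 1 is a regular polygon drawn with `<path>`. Its stroke #0000ff means score at S463, F2622. After flipping Y the toolpath is (61.212,88.228) → (51.363,84.615) → (41.843,89.023) → (38.230,98.872) → (42.638,108.392) → (52.487,112.005) → (62.007,107.597) → (65.620,97.748) → (61.212,88.228), returning to the start.

Shape 2 is a cubic bezier drawn with `<path>`. Its stroke #0000ff means score at S463, F2622. After flipping Y the toolpath is (269.131,12.314) → (203.557,17.949) → (89.211,20.521) → (42.776,23.958).

Shape 3 is a line segment drawn with `<path>`. Its stroke #ff00ff means cut at S811, F1042. After flipping Y the toolpath is (175.896,63.790) → (7.166,32.807).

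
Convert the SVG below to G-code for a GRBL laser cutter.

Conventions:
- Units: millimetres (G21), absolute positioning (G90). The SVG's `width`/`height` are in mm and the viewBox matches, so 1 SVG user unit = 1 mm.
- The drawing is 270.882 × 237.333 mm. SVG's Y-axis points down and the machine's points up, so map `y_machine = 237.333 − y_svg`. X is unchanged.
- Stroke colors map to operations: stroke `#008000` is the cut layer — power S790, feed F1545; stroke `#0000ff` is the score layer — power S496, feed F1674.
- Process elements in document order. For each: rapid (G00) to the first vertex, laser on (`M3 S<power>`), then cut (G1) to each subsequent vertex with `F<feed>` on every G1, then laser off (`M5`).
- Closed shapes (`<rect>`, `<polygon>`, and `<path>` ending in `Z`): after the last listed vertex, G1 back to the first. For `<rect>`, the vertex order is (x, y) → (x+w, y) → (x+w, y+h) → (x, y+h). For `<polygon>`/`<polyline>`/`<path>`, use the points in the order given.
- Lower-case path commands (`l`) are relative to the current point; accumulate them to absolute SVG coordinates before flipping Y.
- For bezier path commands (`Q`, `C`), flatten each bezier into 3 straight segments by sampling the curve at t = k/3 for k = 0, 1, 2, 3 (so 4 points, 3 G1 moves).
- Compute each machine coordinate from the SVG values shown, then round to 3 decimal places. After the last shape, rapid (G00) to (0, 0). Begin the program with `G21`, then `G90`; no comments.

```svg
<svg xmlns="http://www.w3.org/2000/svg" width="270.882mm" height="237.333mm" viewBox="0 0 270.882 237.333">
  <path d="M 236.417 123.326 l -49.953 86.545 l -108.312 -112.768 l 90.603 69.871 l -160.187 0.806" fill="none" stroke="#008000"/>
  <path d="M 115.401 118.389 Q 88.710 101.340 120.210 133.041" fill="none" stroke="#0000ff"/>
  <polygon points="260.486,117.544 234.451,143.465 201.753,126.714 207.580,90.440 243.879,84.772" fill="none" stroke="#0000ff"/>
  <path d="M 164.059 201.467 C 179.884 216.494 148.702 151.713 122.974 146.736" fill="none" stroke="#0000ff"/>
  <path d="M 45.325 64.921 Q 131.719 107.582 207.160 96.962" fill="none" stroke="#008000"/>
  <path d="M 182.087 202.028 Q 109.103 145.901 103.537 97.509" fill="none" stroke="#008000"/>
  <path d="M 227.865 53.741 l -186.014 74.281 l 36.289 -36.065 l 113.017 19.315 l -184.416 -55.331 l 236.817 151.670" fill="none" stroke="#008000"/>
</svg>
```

Since the viewBox matches the mm dimensions, user units are millimetres directly. The only transform is the Y-flip y_m = 237.333 − y_svg.

Shape 1 is a open polyline drawn with `<path>`. Its stroke #008000 means cut at S790, F1545. After flipping Y the toolpath is (236.417,114.007) → (186.464,27.462) → (78.152,140.230) → (168.755,70.359) → (8.568,69.553).

Shape 2 is a quadratic bezier drawn with `<path>`. Its stroke #0000ff means score at S496, F1674. After flipping Y the toolpath is (115.401,118.944) → (104.073,124.893) → (105.676,120.009) → (120.210,104.292).

Shape 3 is a regular polygon drawn with `<polygon>`. Its stroke #0000ff means score at S496, F1674. After flipping Y the toolpath is (260.486,119.789) → (234.451,93.868) → (201.753,110.619) → (207.580,146.893) → (243.879,152.561) → (260.486,119.789), returning to the start.

Shape 4 is a cubic bezier drawn with `<path>`. Its stroke #0000ff means score at S496, F1674. After flipping Y the toolpath is (164.059,35.866) → (166.158,42.271) → (148.577,70.856) → (122.974,90.597).

Shape 5 is a quadratic bezier drawn with `<path>`. Its stroke #008000 means cut at S790, F1545. After flipping Y the toolpath is (45.325,172.412) → (101.704,149.891) → (155.649,139.211) → (207.160,140.371).

Shape 6 is a quadratic bezier drawn with `<path>`. Its stroke #008000 means cut at S790, F1545. After flipping Y the toolpath is (182.087,35.305) → (140.922,71.864) → (114.739,106.703) → (103.537,139.824).

Shape 7 is a open polyline drawn with `<path>`. Its stroke #008000 means cut at S790, F1545. After flipping Y the toolpath is (227.865,183.592) → (41.851,109.311) → (78.140,145.376) → (191.157,126.061) → (6.741,181.392) → (243.558,29.722).

G21
G90
G00 X236.417 Y114.007
M3 S790
G1 X186.464 Y27.462 F1545
G1 X78.152 Y140.230 F1545
G1 X168.755 Y70.359 F1545
G1 X8.568 Y69.553 F1545
M5
G00 X115.401 Y118.944
M3 S496
G1 X104.073 Y124.893 F1674
G1 X105.676 Y120.009 F1674
G1 X120.210 Y104.292 F1674
M5
G00 X260.486 Y119.789
M3 S496
G1 X234.451 Y93.868 F1674
G1 X201.753 Y110.619 F1674
G1 X207.580 Y146.893 F1674
G1 X243.879 Y152.561 F1674
G1 X260.486 Y119.789 F1674
M5
G00 X164.059 Y35.866
M3 S496
G1 X166.158 Y42.271 F1674
G1 X148.577 Y70.856 F1674
G1 X122.974 Y90.597 F1674
M5
G00 X45.325 Y172.412
M3 S790
G1 X101.704 Y149.891 F1545
G1 X155.649 Y139.211 F1545
G1 X207.160 Y140.371 F1545
M5
G00 X182.087 Y35.305
M3 S790
G1 X140.922 Y71.864 F1545
G1 X114.739 Y106.703 F1545
G1 X103.537 Y139.824 F1545
M5
G00 X227.865 Y183.592
M3 S790
G1 X41.851 Y109.311 F1545
G1 X78.140 Y145.376 F1545
G1 X191.157 Y126.061 F1545
G1 X6.741 Y181.392 F1545
G1 X243.558 Y29.722 F1545
M5
G00 X0.000 Y0.000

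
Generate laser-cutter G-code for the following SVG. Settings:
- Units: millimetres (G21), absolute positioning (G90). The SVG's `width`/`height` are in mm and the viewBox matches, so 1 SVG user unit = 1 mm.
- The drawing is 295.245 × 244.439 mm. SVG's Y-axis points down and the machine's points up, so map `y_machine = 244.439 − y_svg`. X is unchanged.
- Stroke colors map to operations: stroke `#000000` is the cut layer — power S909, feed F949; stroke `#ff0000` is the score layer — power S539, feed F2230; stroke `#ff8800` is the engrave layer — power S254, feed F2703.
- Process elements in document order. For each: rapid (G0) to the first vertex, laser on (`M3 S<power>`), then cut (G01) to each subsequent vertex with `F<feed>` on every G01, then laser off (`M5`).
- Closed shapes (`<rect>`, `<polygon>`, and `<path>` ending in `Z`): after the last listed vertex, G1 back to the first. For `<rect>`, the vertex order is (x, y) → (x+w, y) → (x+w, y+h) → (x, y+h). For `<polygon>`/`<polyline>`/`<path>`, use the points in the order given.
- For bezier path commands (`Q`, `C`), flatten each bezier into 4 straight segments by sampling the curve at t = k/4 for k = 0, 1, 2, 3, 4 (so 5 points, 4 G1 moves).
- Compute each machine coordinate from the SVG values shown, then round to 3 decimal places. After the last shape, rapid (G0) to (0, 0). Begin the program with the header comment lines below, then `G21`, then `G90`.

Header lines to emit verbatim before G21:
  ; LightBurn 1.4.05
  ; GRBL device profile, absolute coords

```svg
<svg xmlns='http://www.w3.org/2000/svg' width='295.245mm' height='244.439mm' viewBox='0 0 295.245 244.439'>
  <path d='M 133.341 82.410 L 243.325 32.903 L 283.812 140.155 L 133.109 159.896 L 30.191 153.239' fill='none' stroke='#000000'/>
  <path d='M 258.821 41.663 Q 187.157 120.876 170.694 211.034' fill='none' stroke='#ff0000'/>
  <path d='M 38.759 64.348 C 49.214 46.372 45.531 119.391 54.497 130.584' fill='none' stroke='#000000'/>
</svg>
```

1 u = 1 mm; y_m = 244.439 − y.

[1] `<path>` open polyline, #000000→cut S909 F949: (133.341,162.029) → (243.325,211.536) → (283.812,104.284) → (133.109,84.543) → (30.191,91.200)

[2] `<path>` quadratic bezier, #ff0000→score S539 F2230: (258.821,202.776) → (226.439,162.485) → (200.957,120.827) → (182.376,77.800) → (170.694,33.405)

[3] `<path>` cubic bezier, #000000→cut S909 F949: (38.759,180.091) → (44.368,178.899) → (47.186,157.911) → (49.726,131.454) → (54.497,113.855)

; LightBurn 1.4.05
; GRBL device profile, absolute coords
G21
G90
G0 X133.341 Y162.029
M3 S909
G01 X243.325 Y211.536 F949
G01 X283.812 Y104.284 F949
G01 X133.109 Y84.543 F949
G01 X30.191 Y91.200 F949
M5
G0 X258.821 Y202.776
M3 S539
G01 X226.439 Y162.485 F2230
G01 X200.957 Y120.827 F2230
G01 X182.376 Y77.800 F2230
G01 X170.694 Y33.405 F2230
M5
G0 X38.759 Y180.091
M3 S909
G01 X44.368 Y178.899 F949
G01 X47.186 Y157.911 F949
G01 X49.726 Y131.454 F949
G01 X54.497 Y113.855 F949
M5
G0 X0.000 Y0.000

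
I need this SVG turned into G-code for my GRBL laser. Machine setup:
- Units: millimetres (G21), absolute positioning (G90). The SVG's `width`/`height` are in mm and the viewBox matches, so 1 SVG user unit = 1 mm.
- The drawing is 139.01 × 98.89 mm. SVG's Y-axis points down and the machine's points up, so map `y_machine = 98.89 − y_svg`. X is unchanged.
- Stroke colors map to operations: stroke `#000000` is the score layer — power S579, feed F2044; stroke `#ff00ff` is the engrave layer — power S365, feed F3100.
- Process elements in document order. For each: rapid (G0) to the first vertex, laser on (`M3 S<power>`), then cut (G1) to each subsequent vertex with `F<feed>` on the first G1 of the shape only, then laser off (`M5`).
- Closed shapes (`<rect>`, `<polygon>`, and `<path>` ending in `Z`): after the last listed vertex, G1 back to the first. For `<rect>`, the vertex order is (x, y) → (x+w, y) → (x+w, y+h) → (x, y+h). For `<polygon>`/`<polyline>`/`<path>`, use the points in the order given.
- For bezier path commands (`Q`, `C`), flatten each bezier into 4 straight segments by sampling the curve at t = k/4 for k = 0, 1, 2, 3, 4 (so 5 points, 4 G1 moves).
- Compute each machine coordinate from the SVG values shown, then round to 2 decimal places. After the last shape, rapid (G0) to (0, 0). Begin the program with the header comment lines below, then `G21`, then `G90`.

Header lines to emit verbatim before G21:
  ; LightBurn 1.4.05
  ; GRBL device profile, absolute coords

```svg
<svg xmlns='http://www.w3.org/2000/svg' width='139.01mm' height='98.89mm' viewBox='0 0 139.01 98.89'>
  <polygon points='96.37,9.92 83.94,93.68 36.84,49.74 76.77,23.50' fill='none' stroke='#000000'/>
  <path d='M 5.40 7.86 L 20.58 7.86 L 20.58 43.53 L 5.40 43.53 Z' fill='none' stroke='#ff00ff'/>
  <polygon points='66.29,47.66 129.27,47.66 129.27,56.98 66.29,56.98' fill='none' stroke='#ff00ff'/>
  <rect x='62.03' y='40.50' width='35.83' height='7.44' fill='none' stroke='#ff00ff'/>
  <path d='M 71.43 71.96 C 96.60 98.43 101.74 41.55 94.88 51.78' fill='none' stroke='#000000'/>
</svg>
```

; LightBurn 1.4.05
; GRBL device profile, absolute coords
G21
G90
G0 X96.37 Y88.97
M3 S579
G1 X83.94 Y5.21 F2044
G1 X36.84 Y49.15
G1 X76.77 Y75.39
G1 X96.37 Y88.97
M5
G0 X5.40 Y91.03
M3 S365
G1 X20.58 Y91.03 F3100
G1 X20.58 Y55.36
G1 X5.40 Y55.36
G1 X5.40 Y91.03
M5
G0 X66.29 Y51.23
M3 S365
G1 X129.27 Y51.23 F3100
G1 X129.27 Y41.91
G1 X66.29 Y41.91
G1 X66.29 Y51.23
M5
G0 X62.03 Y58.39
M3 S365
G1 X97.86 Y58.39 F3100
G1 X97.86 Y50.95
G1 X62.03 Y50.95
G1 X62.03 Y58.39
M5
G0 X71.43 Y26.93
M3 S579
G1 X86.68 Y20.35 F2044
G1 X95.17 Y30.93
G1 X97.65 Y44.55
G1 X94.88 Y47.11
M5
G0 X0.00 Y0.00

viewBox `0 0 139.01 98.89` with mm width/height → 1 unit = 1 mm. Flip: y_m = 98.89 − y_svg.

**Shape 1** — `<polygon>` closed polygon, stroke `#000000` → score (S579, F2044). Machine vertices: (96.37,88.97) → (83.94,5.21) → (36.84,49.15) → (76.77,75.39) → (96.37,88.97). Closed: final G1 returns to the first vertex.

**Shape 2** — `<path>` rectangle, stroke `#ff00ff` → engrave (S365, F3100). Machine vertices: (5.40,91.03) → (20.58,91.03) → (20.58,55.36) → (5.40,55.36) → (5.40,91.03). Closed: final G1 returns to the first vertex.

**Shape 3** — `<polygon>` rectangle, stroke `#ff00ff` → engrave (S365, F3100). Machine vertices: (66.29,51.23) → (129.27,51.23) → (129.27,41.91) → (66.29,41.91) → (66.29,51.23). Closed: final G1 returns to the first vertex.

**Shape 4** — `<rect>` rectangle, stroke `#ff00ff` → engrave (S365, F3100). Machine vertices: (62.03,58.39) → (97.86,58.39) → (97.86,50.95) → (62.03,50.95) → (62.03,58.39). Closed: final G1 returns to the first vertex.

**Shape 5** — `<path>` cubic bezier, stroke `#000000` → score (S579, F2044). Control points (SVG): P0=(71.43,71.96), P1=(96.60,98.43), P2=(101.74,41.55), P3=(94.88,51.78); sampled at t=k/4. Machine vertices: (71.43,26.93) → (86.68,20.35) → (95.17,30.93) → (97.65,44.55) → (94.88,47.11). Open path.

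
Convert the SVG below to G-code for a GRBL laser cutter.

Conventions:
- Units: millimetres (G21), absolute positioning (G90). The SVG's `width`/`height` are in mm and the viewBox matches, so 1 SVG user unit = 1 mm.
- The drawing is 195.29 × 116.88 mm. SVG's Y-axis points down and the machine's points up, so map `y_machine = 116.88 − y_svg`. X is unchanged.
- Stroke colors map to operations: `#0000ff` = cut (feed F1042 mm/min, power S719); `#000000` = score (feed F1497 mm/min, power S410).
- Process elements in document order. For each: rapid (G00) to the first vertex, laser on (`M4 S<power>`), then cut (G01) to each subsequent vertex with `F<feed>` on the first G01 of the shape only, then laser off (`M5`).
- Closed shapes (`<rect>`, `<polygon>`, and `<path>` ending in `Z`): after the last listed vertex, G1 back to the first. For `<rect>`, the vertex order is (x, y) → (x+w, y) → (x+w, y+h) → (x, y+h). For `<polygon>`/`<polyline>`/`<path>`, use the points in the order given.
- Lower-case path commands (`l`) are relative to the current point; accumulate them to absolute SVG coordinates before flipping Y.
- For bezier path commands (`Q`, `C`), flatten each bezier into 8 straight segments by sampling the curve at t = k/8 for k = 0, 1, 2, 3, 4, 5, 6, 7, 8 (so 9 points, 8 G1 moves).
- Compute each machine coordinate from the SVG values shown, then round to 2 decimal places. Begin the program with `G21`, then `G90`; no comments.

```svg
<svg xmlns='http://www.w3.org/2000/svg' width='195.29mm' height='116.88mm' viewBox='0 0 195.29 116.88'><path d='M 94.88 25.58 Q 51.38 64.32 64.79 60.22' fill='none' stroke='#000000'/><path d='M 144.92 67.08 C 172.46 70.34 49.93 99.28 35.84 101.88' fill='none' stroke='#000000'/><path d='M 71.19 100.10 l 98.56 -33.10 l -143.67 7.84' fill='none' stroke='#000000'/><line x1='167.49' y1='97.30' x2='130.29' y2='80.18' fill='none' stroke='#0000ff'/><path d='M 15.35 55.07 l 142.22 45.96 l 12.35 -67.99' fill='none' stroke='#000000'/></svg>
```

G21
G90
G00 X94.88 Y91.30
M4 S410
G01 X84.89 Y82.28 F1497
G01 X76.69 Y74.61
G01 X70.26 Y68.27
G01 X65.61 Y63.27
G01 X62.74 Y59.61
G01 X61.64 Y57.29
G01 X62.33 Y56.30
G01 X64.79 Y56.66
M5
G00 X144.92 Y49.80
M4 S410
G01 X148.72 Y47.48 F1497
G01 X141.48 Y43.35
G01 X126.22 Y38.04
G01 X105.99 Y32.15
G01 X83.81 Y26.29
G01 X62.70 Y21.08
G01 X45.70 Y17.11
G01 X35.84 Y15.00
M5
G00 X71.19 Y16.78
M4 S410
G01 X169.75 Y49.88 F1497
G01 X26.08 Y42.04
M5
G00 X167.49 Y19.58
M4 S719
G01 X130.29 Y36.70 F1042
M5
G00 X15.35 Y61.81
M4 S410
G01 X157.57 Y15.85 F1497
G01 X169.92 Y83.84
M5

Since the viewBox matches the mm dimensions, user units are millimetres directly. The only transform is the Y-flip y_m = 116.88 − y_svg.

Shape 1 is a quadratic bezier drawn with `<path>`. Its stroke #000000 means score at S410, F1497. After flipping Y the toolpath is (94.88,91.30) → (84.89,82.28) → (76.69,74.61) → (70.26,68.27) → (65.61,63.27) → (62.74,59.61) → (61.64,57.29) → (62.33,56.30) → (64.79,56.66).

Shape 2 is a cubic bezier drawn with `<path>`. Its stroke #000000 means score at S410, F1497. After flipping Y the toolpath is (144.92,49.80) → (148.72,47.48) → (141.48,43.35) → (126.22,38.04) → (105.99,32.15) → (83.81,26.29) → (62.70,21.08) → (45.70,17.11) → (35.84,15.00).

Shape 3 is a open polyline drawn with `<path>`. Its stroke #000000 means score at S410, F1497. After flipping Y the toolpath is (71.19,16.78) → (169.75,49.88) → (26.08,42.04).

Shape 4 is a line segment drawn with `<line>`. Its stroke #0000ff means cut at S719, F1042. After flipping Y the toolpath is (167.49,19.58) → (130.29,36.70).

Shape 5 is a open polyline drawn with `<path>`. Its stroke #000000 means score at S410, F1497. After flipping Y the toolpath is (15.35,61.81) → (157.57,15.85) → (169.92,83.84).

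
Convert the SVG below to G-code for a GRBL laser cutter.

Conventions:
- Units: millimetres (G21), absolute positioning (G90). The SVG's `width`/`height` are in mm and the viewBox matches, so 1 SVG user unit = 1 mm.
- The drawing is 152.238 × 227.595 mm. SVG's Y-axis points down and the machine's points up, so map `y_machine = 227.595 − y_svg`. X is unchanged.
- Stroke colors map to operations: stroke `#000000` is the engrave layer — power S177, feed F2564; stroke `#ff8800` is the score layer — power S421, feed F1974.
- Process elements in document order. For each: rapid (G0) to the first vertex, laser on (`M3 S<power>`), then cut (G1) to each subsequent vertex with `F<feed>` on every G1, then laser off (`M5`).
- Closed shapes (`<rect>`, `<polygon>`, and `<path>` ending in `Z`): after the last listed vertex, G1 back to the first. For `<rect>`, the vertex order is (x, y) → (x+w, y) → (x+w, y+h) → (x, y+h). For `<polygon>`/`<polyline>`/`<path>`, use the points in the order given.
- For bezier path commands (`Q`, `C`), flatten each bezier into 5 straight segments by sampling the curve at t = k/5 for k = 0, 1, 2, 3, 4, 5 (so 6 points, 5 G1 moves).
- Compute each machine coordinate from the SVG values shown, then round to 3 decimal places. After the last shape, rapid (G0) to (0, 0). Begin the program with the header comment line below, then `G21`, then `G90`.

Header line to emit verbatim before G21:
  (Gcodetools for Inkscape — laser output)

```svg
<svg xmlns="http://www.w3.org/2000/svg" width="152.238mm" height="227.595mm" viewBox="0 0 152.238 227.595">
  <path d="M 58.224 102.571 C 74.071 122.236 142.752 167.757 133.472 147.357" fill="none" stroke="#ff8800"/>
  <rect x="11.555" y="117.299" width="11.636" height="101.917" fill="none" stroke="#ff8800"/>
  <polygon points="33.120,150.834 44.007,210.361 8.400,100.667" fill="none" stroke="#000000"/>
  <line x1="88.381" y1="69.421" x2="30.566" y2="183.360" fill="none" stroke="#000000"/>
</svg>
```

Since the viewBox matches the mm dimensions, user units are millimetres directly. The only transform is the Y-flip y_m = 227.595 − y_svg.

Shape 1 is a cubic bezier drawn with `<path>`. Its stroke #ff8800 means score at S421, F1974. After flipping Y the toolpath is (58.224,125.024) → (73.026,110.856) → (94.230,94.889) → (115.558,81.526) → (130.731,75.174) → (133.472,80.238).

Shape 2 is a rectangle drawn with `<rect>`. Its stroke #ff8800 means score at S421, F1974. After flipping Y the toolpath is (11.555,110.296) → (23.191,110.296) → (23.191,8.379) → (11.555,8.379) → (11.555,110.296), returning to the start.

Shape 3 is a closed polygon drawn with `<polygon>`. Its stroke #000000 means engrave at S177, F2564. After flipping Y the toolpath is (33.120,76.761) → (44.007,17.234) → (8.400,126.928) → (33.120,76.761), returning to the start.

Shape 4 is a line segment drawn with `<line>`. Its stroke #000000 means engrave at S177, F2564. After flipping Y the toolpath is (88.381,158.174) → (30.566,44.235).

(Gcodetools for Inkscape — laser output)
G21
G90
G0 X58.224 Y125.024
M3 S421
G1 X73.026 Y110.856 F1974
G1 X94.230 Y94.889 F1974
G1 X115.558 Y81.526 F1974
G1 X130.731 Y75.174 F1974
G1 X133.472 Y80.238 F1974
M5
G0 X11.555 Y110.296
M3 S421
G1 X23.191 Y110.296 F1974
G1 X23.191 Y8.379 F1974
G1 X11.555 Y8.379 F1974
G1 X11.555 Y110.296 F1974
M5
G0 X33.120 Y76.761
M3 S177
G1 X44.007 Y17.234 F2564
G1 X8.400 Y126.928 F2564
G1 X33.120 Y76.761 F2564
M5
G0 X88.381 Y158.174
M3 S177
G1 X30.566 Y44.235 F2564
M5
G0 X0.000 Y0.000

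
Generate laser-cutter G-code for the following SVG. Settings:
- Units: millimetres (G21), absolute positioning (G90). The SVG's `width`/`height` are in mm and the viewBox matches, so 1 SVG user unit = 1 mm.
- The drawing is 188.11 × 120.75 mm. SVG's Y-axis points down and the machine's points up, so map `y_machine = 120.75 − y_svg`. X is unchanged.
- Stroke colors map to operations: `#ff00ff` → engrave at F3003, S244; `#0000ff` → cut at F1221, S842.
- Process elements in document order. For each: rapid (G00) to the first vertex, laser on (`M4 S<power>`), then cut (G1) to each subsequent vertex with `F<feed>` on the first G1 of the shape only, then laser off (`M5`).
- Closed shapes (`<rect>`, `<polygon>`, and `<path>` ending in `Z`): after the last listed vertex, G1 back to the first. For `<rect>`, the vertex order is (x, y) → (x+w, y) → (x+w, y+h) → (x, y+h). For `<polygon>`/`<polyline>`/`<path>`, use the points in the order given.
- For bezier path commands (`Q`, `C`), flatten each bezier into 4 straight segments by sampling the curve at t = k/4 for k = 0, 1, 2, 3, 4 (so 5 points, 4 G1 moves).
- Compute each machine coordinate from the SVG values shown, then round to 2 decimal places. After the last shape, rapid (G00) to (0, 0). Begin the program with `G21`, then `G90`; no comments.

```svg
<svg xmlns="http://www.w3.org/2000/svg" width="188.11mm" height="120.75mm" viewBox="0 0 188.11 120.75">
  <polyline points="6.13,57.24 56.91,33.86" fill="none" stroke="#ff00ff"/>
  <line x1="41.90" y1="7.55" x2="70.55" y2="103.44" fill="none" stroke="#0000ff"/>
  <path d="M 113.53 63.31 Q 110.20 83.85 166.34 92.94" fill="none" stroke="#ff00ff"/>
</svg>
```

G21
G90
G00 X6.13 Y63.51
M4 S244
G1 X56.91 Y86.89 F3003
M5
G00 X41.90 Y113.20
M4 S842
G1 X70.55 Y17.31 F1221
M5
G00 X113.53 Y57.44
M4 S244
G1 X115.58 Y47.89 F3003
G1 X125.07 Y39.76
G1 X141.99 Y33.07
G1 X166.34 Y27.81
M5
G00 X0.00 Y0.00

1 u = 1 mm; y_m = 120.75 − y.

[1] `<polyline>` line segment, #ff00ff→engrave S244 F3003: (6.13,63.51) → (56.91,86.89)

[2] `<line>` line segment, #0000ff→cut S842 F1221: (41.90,113.20) → (70.55,17.31)

[3] `<path>` quadratic bezier, #ff00ff→engrave S244 F3003: (113.53,57.44) → (115.58,47.89) → (125.07,39.76) → (141.99,33.07) → (166.34,27.81)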